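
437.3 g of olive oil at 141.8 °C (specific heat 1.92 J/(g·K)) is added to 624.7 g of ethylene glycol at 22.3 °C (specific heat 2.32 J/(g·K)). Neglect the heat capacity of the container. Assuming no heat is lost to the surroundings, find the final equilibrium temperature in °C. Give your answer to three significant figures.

T_f = 66.1 °C

Heat lost by olive oil = heat gained by ethylene glycol.
(437.3)(1.92)(141.8 − T) = (624.7)(2.32)(T − 22.3)
839.616 (141.8 − T) = 1449.304 (T − 22.3)
119060 − 839.616 T = 1449.304 T − 32319
151379 = 2288.920 T
T = 66.14 °C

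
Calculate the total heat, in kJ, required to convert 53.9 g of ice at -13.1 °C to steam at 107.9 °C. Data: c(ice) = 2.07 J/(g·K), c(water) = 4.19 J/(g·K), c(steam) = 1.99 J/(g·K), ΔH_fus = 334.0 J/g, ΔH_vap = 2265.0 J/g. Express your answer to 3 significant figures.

q = 165 kJ

q1 (heat ice -13.1→0.0 °C): 53.9 × 2.07 × 13.1 = 1462 J
q2 (melt at 0 °C): 53.9 × 334.0 = 18003 J
q3 (heat water 0.0→100.0 °C): 53.9 × 4.19 × 100.0 = 22584 J
q4 (vaporize at 100 °C): 53.9 × 2265.0 = 122084 J
q5 (heat steam 100.0→107.9 °C): 53.9 × 1.99 × 7.9 = 847 J
Total: 1462 + 18003 + 22584 + 122084 + 847 = 164980 J = 165 kJ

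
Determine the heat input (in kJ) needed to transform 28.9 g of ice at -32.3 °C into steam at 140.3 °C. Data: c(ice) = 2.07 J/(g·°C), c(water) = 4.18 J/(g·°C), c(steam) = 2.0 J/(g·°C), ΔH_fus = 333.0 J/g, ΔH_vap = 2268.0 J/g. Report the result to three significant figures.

q = 91.5 kJ

q1 (heat ice -32.3→0.0 °C): 28.9 × 2.07 × 32.3 = 1932 J
q2 (melt at 0 °C): 28.9 × 333.0 = 9624 J
q3 (heat water 0.0→100.0 °C): 28.9 × 4.18 × 100.0 = 12080 J
q4 (vaporize at 100 °C): 28.9 × 2268.0 = 65545 J
q5 (heat steam 100.0→140.3 °C): 28.9 × 2.0 × 40.3 = 2329 J
Total: 1932 + 9624 + 12080 + 65545 + 2329 = 91510 J = 91.5 kJ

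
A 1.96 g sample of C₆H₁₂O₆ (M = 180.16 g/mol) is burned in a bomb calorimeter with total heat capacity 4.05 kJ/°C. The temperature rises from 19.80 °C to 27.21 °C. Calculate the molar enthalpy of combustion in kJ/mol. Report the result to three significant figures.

ΔT = 27.21 − 19.80 = 7.41 °C
q_cal = C_cal × ΔT = 4.05 × 7.41 = 30.0105 kJ
n = 1.96 / 180.16 = 0.01088 mol
q_rxn = −q_cal = -30.0105 kJ
ΔH = -30.0105 / 0.01088 = -2758 kJ/mol

ΔH = -2760 kJ/mol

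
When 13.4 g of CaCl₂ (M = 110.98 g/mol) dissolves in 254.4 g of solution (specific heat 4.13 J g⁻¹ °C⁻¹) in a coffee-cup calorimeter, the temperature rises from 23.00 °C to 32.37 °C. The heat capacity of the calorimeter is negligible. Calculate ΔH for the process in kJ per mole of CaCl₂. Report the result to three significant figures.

ΔH = -81.5 kJ/mol

|ΔT| = |32.37 − 23.00| = 9.37 °C
|q_surr| = (254.4 × 4.13) × 9.37 = 1050.672 × 9.37 = 9844.8 J
n(CaCl₂) = 13.4 / 110.98 = 0.12074 mol
Temperature rose, so q_rxn = −|q_surr| = -9.8448 kJ
ΔH = q_rxn / n = -81.54 kJ/mol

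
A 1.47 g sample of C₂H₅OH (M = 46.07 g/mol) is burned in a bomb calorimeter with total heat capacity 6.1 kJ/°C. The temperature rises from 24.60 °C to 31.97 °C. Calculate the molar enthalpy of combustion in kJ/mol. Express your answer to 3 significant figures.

ΔH = -1410 kJ/mol

ΔT = 31.97 − 24.60 = 7.37 °C
q_cal = C_cal × ΔT = 6.1 × 7.37 = 44.957 kJ
n = 1.47 / 46.07 = 0.03191 mol
q_rxn = −q_cal = -44.957 kJ
ΔH = -44.957 / 0.03191 = -1409 kJ/mol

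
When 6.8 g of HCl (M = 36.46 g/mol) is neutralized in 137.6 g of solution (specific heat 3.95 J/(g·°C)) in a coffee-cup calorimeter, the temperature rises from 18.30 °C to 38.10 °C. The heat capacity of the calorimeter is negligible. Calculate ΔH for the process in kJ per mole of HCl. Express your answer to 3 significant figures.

|ΔT| = |38.10 − 18.30| = 19.80 °C
|q_surr| = (137.6 × 3.95) × 19.80 = 543.52 × 19.80 = 10760 J
n(HCl) = 6.8 / 36.46 = 0.1865 mol
Temperature rose, so q_rxn = −|q_surr| = -10.76 kJ
ΔH = q_rxn / n = -57.69 kJ/mol

ΔH = -57.7 kJ/mol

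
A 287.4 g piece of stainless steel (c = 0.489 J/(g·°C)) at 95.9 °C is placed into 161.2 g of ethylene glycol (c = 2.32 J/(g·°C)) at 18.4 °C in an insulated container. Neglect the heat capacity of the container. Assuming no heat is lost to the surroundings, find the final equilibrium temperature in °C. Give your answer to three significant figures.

Heat lost by stainless steel = heat gained by ethylene glycol.
(287.4)(0.489)(95.9 − T) = (161.2)(2.32)(T − 18.4)
140.5386 (95.9 − T) = 373.984 (T − 18.4)
13478 − 140.5386 T = 373.984 T − 6881.3
20359.3 = 514.5226 T
T = 39.57 °C

T_f = 39.6 °C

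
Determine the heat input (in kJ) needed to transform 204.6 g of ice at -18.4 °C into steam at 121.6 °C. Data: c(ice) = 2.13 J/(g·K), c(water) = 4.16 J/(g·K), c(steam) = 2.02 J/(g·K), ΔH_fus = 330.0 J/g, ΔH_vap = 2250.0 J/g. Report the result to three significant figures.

q1 (heat ice -18.4→0.0 °C): 204.6 × 2.13 × 18.4 = 8019 J
q2 (melt at 0 °C): 204.6 × 330.0 = 67518 J
q3 (heat water 0.0→100.0 °C): 204.6 × 4.16 × 100.0 = 85114 J
q4 (vaporize at 100 °C): 204.6 × 2250.0 = 460350 J
q5 (heat steam 100.0→121.6 °C): 204.6 × 2.02 × 21.6 = 8927 J
Total: 8019 + 67518 + 85114 + 460350 + 8927 = 629928 J = 630 kJ

q = 630 kJ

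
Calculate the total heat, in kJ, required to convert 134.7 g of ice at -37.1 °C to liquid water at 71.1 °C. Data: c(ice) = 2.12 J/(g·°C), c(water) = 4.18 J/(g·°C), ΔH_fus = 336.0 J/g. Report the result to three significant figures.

q1 (heat ice -37.1→0.0 °C): 134.7 × 2.12 × 37.1 = 10594 J
q2 (melt at 0 °C): 134.7 × 336.0 = 45259 J
q3 (heat water 0.0→71.1 °C): 134.7 × 4.18 × 71.1 = 40033 J
Total: 10594 + 45259 + 40033 = 95886 J = 95.9 kJ

q = 95.9 kJ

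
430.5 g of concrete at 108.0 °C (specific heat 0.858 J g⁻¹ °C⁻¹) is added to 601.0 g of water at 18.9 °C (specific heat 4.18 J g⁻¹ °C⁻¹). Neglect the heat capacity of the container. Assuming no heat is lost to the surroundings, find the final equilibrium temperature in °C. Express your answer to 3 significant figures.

T_f = 30.3 °C

Heat lost by concrete = heat gained by water.
(430.5)(0.858)(108.0 − T) = (601.0)(4.18)(T − 18.9)
369.369 (108.0 − T) = 2512.18 (T − 18.9)
39892 − 369.369 T = 2512.18 T − 47480
87372 = 2881.549 T
T = 30.32 °C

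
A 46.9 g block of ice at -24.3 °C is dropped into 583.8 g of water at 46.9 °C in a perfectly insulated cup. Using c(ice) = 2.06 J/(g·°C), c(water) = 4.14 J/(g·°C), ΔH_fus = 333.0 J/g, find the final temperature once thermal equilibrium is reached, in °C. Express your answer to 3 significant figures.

T_f = 36.5 °C

Heat to bring ice to 0 °C and melt it: q₁ = 46.9×2.06×24.3 + 46.9×333.0 = 17965 J
Heat the water can supply cooling to 0 °C: 583.8×4.14×46.9 = 113354 J > q₁, so all ice melts.
Energy balance: 583.8×4.14×(46.9 − T) = 17965 + 46.9×4.14×(T − 0)
2416.932(46.9 − T) = 17965 + 194.166 T
113354 − 17965 = 2611.098 T
T = 95389 / 2611.098 = 36.53 °C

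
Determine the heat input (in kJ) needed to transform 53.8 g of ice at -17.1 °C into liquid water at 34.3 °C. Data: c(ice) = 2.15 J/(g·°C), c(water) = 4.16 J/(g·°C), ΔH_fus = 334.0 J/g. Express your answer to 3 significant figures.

q = 27.6 kJ

q1 (heat ice -17.1→0.0 °C): 53.8 × 2.15 × 17.1 = 1978 J
q2 (melt at 0 °C): 53.8 × 334.0 = 17969 J
q3 (heat water 0.0→34.3 °C): 53.8 × 4.16 × 34.3 = 7677 J
Total: 1978 + 17969 + 7677 = 27624 J = 27.6 kJ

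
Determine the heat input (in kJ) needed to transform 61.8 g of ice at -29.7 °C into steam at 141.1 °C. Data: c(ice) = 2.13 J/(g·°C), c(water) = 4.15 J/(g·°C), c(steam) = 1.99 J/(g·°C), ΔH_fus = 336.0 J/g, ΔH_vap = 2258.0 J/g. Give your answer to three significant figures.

q = 195 kJ

q1 (heat ice -29.7→0.0 °C): 61.8 × 2.13 × 29.7 = 3910 J
q2 (melt at 0 °C): 61.8 × 336.0 = 20765 J
q3 (heat water 0.0→100.0 °C): 61.8 × 4.15 × 100.0 = 25647 J
q4 (vaporize at 100 °C): 61.8 × 2258.0 = 139544 J
q5 (heat steam 100.0→141.1 °C): 61.8 × 1.99 × 41.1 = 5055 J
Total: 3910 + 20765 + 25647 + 139544 + 5055 = 194921 J = 195 kJ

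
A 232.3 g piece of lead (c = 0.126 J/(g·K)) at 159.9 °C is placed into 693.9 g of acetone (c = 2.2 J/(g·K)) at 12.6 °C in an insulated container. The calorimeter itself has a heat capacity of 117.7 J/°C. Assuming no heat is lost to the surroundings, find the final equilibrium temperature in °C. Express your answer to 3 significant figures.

T_f = 15.2 °C

Heat lost by lead = heat gained by acetone + calorimeter.
(232.3)(0.126)(159.9 − T) = [(693.9)(2.2) + 117.7](T − 12.6)
29.2698 (159.9 − T) = 1644.28 (T − 12.6)
4680.2 − 29.2698 T = 1644.28 T − 20718
25398.2 = 1673.5498 T
T = 15.18 °C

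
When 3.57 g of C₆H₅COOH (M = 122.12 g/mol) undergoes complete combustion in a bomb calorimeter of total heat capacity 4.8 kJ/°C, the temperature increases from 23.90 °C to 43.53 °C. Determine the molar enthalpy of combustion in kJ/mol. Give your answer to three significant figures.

ΔH = -3220 kJ/mol

ΔT = 43.53 − 23.90 = 19.63 °C
q_cal = C_cal × ΔT = 4.8 × 19.63 = 94.224 kJ
n = 3.57 / 122.12 = 0.02923 mol
q_rxn = −q_cal = -94.224 kJ
ΔH = -94.224 / 0.02923 = -3224 kJ/mol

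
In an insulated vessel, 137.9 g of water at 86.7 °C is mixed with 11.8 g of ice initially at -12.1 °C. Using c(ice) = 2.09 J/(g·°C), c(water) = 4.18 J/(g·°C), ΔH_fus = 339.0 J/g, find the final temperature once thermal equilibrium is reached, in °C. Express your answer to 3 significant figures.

Heat to bring ice to 0 °C and melt it: q₁ = 11.8×2.09×12.1 + 11.8×339.0 = 4298.6 J
Heat the water can supply cooling to 0 °C: 137.9×4.18×86.7 = 49975.8 J > q₁, so all ice melts.
Energy balance: 137.9×4.18×(86.7 − T) = 4298.6 + 11.8×4.18×(T − 0)
576.422(86.7 − T) = 4298.6 + 49.324 T
49975.8 − 4298.6 = 625.746 T
T = 45677.2 / 625.746 = 73.00 °C

T_f = 73.0 °C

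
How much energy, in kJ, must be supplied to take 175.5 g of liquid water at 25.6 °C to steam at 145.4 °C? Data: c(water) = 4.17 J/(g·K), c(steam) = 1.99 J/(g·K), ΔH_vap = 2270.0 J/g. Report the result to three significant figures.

q1 (heat water 25.6→100.0 °C): 175.5 × 4.17 × 74.4 = 54449 J
q2 (vaporize at 100 °C): 175.5 × 2270.0 = 398385 J
q3 (heat steam 100.0→145.4 °C): 175.5 × 1.99 × 45.4 = 15856 J
Total: 54449 + 398385 + 15856 = 468690 J = 469 kJ

q = 469 kJ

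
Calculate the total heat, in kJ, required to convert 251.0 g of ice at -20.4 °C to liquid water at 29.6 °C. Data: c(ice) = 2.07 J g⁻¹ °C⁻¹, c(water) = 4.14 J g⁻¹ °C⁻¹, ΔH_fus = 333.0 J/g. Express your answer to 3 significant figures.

q = 125 kJ

q1 (heat ice -20.4→0.0 °C): 251.0 × 2.07 × 20.4 = 10599 J
q2 (melt at 0 °C): 251.0 × 333.0 = 83583 J
q3 (heat water 0.0→29.6 °C): 251.0 × 4.14 × 29.6 = 30759 J
Total: 10599 + 83583 + 30759 = 124941 J = 125 kJ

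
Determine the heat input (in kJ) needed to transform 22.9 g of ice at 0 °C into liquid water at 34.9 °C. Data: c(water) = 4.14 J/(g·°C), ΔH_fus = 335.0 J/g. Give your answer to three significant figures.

q1 (melt at 0 °C): 22.9 × 335.0 = 7672 J
q2 (heat water 0.0→34.9 °C): 22.9 × 4.14 × 34.9 = 3309 J
Total: 7672 + 3309 = 10981 J = 11.0 kJ

q = 11.0 kJ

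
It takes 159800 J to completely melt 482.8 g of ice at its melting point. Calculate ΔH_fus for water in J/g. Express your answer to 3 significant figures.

ΔH_fus = q / m = 159800 / 482.8 = 331 J/g

ΔH_fus = 331 J/g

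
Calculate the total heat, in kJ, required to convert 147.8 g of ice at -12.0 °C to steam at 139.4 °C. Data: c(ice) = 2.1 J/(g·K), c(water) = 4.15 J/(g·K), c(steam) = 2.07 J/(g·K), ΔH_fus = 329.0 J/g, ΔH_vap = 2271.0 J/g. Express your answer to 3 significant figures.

q = 461 kJ

q1 (heat ice -12.0→0.0 °C): 147.8 × 2.1 × 12.0 = 3725 J
q2 (melt at 0 °C): 147.8 × 329.0 = 48626 J
q3 (heat water 0.0→100.0 °C): 147.8 × 4.15 × 100.0 = 61337 J
q4 (vaporize at 100 °C): 147.8 × 2271.0 = 335654 J
q5 (heat steam 100.0→139.4 °C): 147.8 × 2.07 × 39.4 = 12054 J
Total: 3725 + 48626 + 61337 + 335654 + 12054 = 461396 J = 461 kJ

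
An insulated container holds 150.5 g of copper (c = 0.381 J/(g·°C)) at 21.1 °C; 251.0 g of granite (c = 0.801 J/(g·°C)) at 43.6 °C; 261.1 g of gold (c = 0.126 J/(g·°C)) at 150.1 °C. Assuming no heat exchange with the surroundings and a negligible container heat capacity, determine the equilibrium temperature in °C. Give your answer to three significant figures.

T_f = 51.2 °C

Σ mᵢcᵢ(T − Tᵢ) = 0  ⇒  T = Σ mᵢcᵢTᵢ / Σ mᵢcᵢ
Σ mᵢcᵢ = 150.5×0.381 + 251.0×0.801 + 261.1×0.126 = 291.2901
Σ mᵢcᵢTᵢ = 57.3405×21.1 + 201.051×43.6 + 32.8986×150.1 = 14914
T = 14914 / 291.2901 = 51.20 °C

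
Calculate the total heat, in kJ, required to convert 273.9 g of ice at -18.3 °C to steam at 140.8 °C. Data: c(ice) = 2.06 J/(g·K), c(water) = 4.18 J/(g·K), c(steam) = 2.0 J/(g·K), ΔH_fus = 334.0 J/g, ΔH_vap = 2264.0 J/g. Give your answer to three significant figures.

q1 (heat ice -18.3→0.0 °C): 273.9 × 2.06 × 18.3 = 10325 J
q2 (melt at 0 °C): 273.9 × 334.0 = 91483 J
q3 (heat water 0.0→100.0 °C): 273.9 × 4.18 × 100.0 = 114490 J
q4 (vaporize at 100 °C): 273.9 × 2264.0 = 620110 J
q5 (heat steam 100.0→140.8 °C): 273.9 × 2.0 × 40.8 = 22350 J
Total: 10325 + 91483 + 114490 + 620110 + 22350 = 858758 J = 859 kJ

q = 859 kJ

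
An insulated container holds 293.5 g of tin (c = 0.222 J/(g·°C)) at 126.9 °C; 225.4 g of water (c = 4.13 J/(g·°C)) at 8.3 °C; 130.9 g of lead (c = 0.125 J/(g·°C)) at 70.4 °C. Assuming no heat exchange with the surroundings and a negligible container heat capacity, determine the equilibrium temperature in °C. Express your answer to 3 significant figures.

T_f = 16.9 °C

Σ mᵢcᵢ(T − Tᵢ) = 0  ⇒  T = Σ mᵢcᵢTᵢ / Σ mᵢcᵢ
Σ mᵢcᵢ = 293.5×0.222 + 225.4×4.13 + 130.9×0.125 = 1012.4215
Σ mᵢcᵢTᵢ = 65.157×126.9 + 930.902×8.3 + 16.3625×70.4 = 17147
T = 17147 / 1012.4215 = 16.94 °C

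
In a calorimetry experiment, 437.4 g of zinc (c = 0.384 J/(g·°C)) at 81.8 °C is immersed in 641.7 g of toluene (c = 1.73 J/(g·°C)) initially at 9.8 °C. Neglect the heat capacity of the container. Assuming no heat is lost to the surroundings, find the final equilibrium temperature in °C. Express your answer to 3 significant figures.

Heat lost by zinc = heat gained by toluene.
(437.4)(0.384)(81.8 − T) = (641.7)(1.73)(T − 9.8)
167.9616 (81.8 − T) = 1110.141 (T − 9.8)
13739 − 167.9616 T = 1110.141 T − 10879
24618 = 1278.1026 T
T = 19.26 °C

T_f = 19.3 °C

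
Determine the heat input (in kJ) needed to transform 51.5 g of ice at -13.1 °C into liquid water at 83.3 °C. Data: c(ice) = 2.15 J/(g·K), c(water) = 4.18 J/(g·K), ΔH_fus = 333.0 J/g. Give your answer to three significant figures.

q = 36.5 kJ

q1 (heat ice -13.1→0.0 °C): 51.5 × 2.15 × 13.1 = 1450 J
q2 (melt at 0 °C): 51.5 × 333.0 = 17150 J
q3 (heat water 0.0→83.3 °C): 51.5 × 4.18 × 83.3 = 17932 J
Total: 1450 + 17150 + 17932 = 36532 J = 36.5 kJ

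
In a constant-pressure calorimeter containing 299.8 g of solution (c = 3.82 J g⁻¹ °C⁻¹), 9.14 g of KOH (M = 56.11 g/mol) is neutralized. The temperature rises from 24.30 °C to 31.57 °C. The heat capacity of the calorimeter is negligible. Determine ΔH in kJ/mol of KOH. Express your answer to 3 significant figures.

ΔH = -51.1 kJ/mol

|ΔT| = |31.57 − 24.30| = 7.27 °C
|q_surr| = (299.8 × 3.82) × 7.27 = 1145.236 × 7.27 = 8326 J
n(KOH) = 9.14 / 56.11 = 0.1629 mol
Temperature rose, so q_rxn = −|q_surr| = -8.326 kJ
ΔH = q_rxn / n = -51.11 kJ/mol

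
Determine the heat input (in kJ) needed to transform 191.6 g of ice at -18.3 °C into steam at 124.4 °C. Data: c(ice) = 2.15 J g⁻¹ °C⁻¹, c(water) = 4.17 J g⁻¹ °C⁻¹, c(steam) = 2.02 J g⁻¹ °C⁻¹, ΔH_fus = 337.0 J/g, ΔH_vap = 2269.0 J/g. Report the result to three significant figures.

q1 (heat ice -18.3→0.0 °C): 191.6 × 2.15 × 18.3 = 7539 J
q2 (melt at 0 °C): 191.6 × 337.0 = 64569 J
q3 (heat water 0.0→100.0 °C): 191.6 × 4.17 × 100.0 = 79897 J
q4 (vaporize at 100 °C): 191.6 × 2269.0 = 434740 J
q5 (heat steam 100.0→124.4 °C): 191.6 × 2.02 × 24.4 = 9444 J
Total: 7539 + 64569 + 79897 + 434740 + 9444 = 596189 J = 596 kJ

q = 596 kJ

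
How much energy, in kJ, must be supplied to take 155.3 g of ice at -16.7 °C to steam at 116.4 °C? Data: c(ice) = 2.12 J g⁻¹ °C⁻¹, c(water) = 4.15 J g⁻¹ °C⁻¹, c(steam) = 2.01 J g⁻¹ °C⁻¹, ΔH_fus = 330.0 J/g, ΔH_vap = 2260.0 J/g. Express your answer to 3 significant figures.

q1 (heat ice -16.7→0.0 °C): 155.3 × 2.12 × 16.7 = 5498 J
q2 (melt at 0 °C): 155.3 × 330.0 = 51249 J
q3 (heat water 0.0→100.0 °C): 155.3 × 4.15 × 100.0 = 64450 J
q4 (vaporize at 100 °C): 155.3 × 2260.0 = 350978 J
q5 (heat steam 100.0→116.4 °C): 155.3 × 2.01 × 16.4 = 5119 J
Total: 5498 + 51249 + 64450 + 350978 + 5119 = 477294 J = 477 kJ

q = 477 kJ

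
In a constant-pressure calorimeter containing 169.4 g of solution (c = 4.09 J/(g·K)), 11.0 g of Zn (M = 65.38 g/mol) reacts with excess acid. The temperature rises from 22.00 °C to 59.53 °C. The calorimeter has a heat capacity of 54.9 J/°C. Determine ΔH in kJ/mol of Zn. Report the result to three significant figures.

ΔH = -167 kJ/mol

|ΔT| = |59.53 − 22.00| = 37.53 °C
|q_surr| = (169.4 × 4.09 + 54.9) × 37.53 = 747.746 × 37.53 = 28060 J
n(Zn) = 11.0 / 65.38 = 0.1682 mol
Temperature rose, so q_rxn = −|q_surr| = -28.06 kJ
ΔH = q_rxn / n = -166.8 kJ/mol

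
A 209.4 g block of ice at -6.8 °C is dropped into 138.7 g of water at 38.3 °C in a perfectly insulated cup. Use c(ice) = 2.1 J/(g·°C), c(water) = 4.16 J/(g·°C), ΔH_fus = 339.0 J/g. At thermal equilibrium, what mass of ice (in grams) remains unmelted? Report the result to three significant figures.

m_ice remaining = 153 g

Heat to warm all ice to 0 °C: 209.4×2.1×6.8 = 2990.2 J
Heat released by water cooling to 0 °C: 138.7×4.16×38.3 = 22099 J
22099 J < 2990.2 + 209.4×339.0 = 73976.8 J, so not all ice melts; final T = 0 °C.
Heat left for melting: 22099 − 2990.2 = 19108.8 J
Mass melted = 19108.8 / 339.0 = 56.37 g
Ice remaining = 209.4 − 56.37 = 153.03 g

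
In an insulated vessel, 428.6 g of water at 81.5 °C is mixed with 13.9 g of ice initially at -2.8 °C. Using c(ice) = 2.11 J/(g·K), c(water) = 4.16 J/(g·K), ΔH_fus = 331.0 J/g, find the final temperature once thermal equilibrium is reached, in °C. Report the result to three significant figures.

Heat to bring ice to 0 °C and melt it: q₁ = 13.9×2.11×2.8 + 13.9×331.0 = 4683.0 J
Heat the water can supply cooling to 0 °C: 428.6×4.16×81.5 = 145313 J > q₁, so all ice melts.
Energy balance: 428.6×4.16×(81.5 − T) = 4683.0 + 13.9×4.16×(T − 0)
1782.976(81.5 − T) = 4683.0 + 57.824 T
145313 − 4683.0 = 1840.800 T
T = 140630.0 / 1840.800 = 76.40 °C

T_f = 76.4 °C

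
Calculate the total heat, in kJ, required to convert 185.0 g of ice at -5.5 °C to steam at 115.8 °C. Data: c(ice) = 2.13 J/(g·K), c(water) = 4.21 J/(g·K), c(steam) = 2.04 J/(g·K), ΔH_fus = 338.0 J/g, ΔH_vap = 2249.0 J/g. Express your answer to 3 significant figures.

q = 565 kJ

q1 (heat ice -5.5→0.0 °C): 185.0 × 2.13 × 5.5 = 2167 J
q2 (melt at 0 °C): 185.0 × 338.0 = 62530 J
q3 (heat water 0.0→100.0 °C): 185.0 × 4.21 × 100.0 = 77885 J
q4 (vaporize at 100 °C): 185.0 × 2249.0 = 416065 J
q5 (heat steam 100.0→115.8 °C): 185.0 × 2.04 × 15.8 = 5963 J
Total: 2167 + 62530 + 77885 + 416065 + 5963 = 564610 J = 565 kJ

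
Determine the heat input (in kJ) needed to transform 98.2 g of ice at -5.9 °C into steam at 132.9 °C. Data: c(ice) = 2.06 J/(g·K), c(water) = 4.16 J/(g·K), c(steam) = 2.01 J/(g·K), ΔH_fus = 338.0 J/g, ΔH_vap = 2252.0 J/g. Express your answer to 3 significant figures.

q1 (heat ice -5.9→0.0 °C): 98.2 × 2.06 × 5.9 = 1194 J
q2 (melt at 0 °C): 98.2 × 338.0 = 33192 J
q3 (heat water 0.0→100.0 °C): 98.2 × 4.16 × 100.0 = 40851 J
q4 (vaporize at 100 °C): 98.2 × 2252.0 = 221146 J
q5 (heat steam 100.0→132.9 °C): 98.2 × 2.01 × 32.9 = 6494 J
Total: 1194 + 33192 + 40851 + 221146 + 6494 = 302877 J = 303 kJ

q = 303 kJ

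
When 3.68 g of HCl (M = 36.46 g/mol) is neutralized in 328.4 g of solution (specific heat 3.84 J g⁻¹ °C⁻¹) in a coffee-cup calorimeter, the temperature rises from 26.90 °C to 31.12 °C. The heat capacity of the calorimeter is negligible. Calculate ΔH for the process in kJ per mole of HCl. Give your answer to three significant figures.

|ΔT| = |31.12 − 26.90| = 4.22 °C
|q_surr| = (328.4 × 3.84) × 4.22 = 1261.056 × 4.22 = 5322 J
n(HCl) = 3.68 / 36.46 = 0.1009 mol
Temperature rose, so q_rxn = −|q_surr| = -5.322 kJ
ΔH = q_rxn / n = -52.745 kJ/mol

ΔH = -52.7 kJ/mol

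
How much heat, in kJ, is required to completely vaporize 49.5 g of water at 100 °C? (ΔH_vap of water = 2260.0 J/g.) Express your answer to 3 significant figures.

q = 112 kJ

q = m × ΔH_vap = 49.5 × 2260.0 = 111900 J = 112 kJ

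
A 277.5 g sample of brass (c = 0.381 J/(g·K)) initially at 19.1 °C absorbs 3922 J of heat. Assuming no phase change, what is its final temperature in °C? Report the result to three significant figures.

ΔT = q / (m c) = 3922 / (277.5 × 0.381) = 37.10 °C
T_f = 19.1 + 37.10 = 56.20 °C

T_f = 56.2 °C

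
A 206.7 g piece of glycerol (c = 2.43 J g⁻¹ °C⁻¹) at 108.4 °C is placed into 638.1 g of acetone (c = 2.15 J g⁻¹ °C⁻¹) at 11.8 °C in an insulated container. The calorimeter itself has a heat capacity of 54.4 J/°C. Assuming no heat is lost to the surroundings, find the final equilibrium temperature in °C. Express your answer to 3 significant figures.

Heat lost by glycerol = heat gained by acetone + calorimeter.
(206.7)(2.43)(108.4 − T) = [(638.1)(2.15) + 54.4](T − 11.8)
502.281 (108.4 − T) = 1426.315 (T − 11.8)
54447 − 502.281 T = 1426.315 T − 16831
71278 = 1928.596 T
T = 36.96 °C

T_f = 37.0 °C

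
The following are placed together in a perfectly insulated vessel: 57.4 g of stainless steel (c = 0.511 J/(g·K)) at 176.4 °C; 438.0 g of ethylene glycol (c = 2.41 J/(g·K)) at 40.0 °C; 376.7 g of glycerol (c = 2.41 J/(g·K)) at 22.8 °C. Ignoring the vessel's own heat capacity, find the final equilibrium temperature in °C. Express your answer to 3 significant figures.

Σ mᵢcᵢ(T − Tᵢ) = 0  ⇒  T = Σ mᵢcᵢTᵢ / Σ mᵢcᵢ
Σ mᵢcᵢ = 57.4×0.511 + 438.0×2.41 + 376.7×2.41 = 1992.7584
Σ mᵢcᵢTᵢ = 29.3314×176.4 + 1055.58×40.0 + 907.847×22.8 = 68096
T = 68096 / 1992.7584 = 34.17 °C

T_f = 34.2 °C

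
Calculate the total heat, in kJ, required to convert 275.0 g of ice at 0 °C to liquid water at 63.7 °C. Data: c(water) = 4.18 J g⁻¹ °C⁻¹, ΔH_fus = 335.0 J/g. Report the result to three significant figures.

q = 165 kJ

q1 (melt at 0 °C): 275.0 × 335.0 = 92125 J
q2 (heat water 0.0→63.7 °C): 275.0 × 4.18 × 63.7 = 73223 J
Total: 92125 + 73223 = 165348 J = 165 kJ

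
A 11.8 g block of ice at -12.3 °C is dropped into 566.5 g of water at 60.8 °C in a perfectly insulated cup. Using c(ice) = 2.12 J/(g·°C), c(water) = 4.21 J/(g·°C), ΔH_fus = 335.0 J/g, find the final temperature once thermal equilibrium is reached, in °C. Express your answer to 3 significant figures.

T_f = 57.8 °C

Heat to bring ice to 0 °C and melt it: q₁ = 11.8×2.12×12.3 + 11.8×335.0 = 4260.7 J
Heat the water can supply cooling to 0 °C: 566.5×4.21×60.8 = 145006 J > q₁, so all ice melts.
Energy balance: 566.5×4.21×(60.8 − T) = 4260.7 + 11.8×4.21×(T − 0)
2384.965(60.8 − T) = 4260.7 + 49.678 T
145006 − 4260.7 = 2434.643 T
T = 140745.3 / 2434.643 = 57.81 °C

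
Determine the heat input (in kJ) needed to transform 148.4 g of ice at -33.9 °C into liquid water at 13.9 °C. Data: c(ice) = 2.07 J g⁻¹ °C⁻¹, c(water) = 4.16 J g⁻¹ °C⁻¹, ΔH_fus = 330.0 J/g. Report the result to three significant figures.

q1 (heat ice -33.9→0.0 °C): 148.4 × 2.07 × 33.9 = 10414 J
q2 (melt at 0 °C): 148.4 × 330.0 = 48972 J
q3 (heat water 0.0→13.9 °C): 148.4 × 4.16 × 13.9 = 8581 J
Total: 10414 + 48972 + 8581 = 67967 J = 68.0 kJ

q = 68.0 kJ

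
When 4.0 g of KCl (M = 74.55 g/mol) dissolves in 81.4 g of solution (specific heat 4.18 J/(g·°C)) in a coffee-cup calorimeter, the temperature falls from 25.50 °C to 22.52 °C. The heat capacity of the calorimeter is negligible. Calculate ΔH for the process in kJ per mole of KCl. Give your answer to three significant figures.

ΔH = 18.9 kJ/mol

|ΔT| = |22.52 − 25.50| = 2.98 °C
|q_surr| = (81.4 × 4.18) × 2.98 = 340.252 × 2.98 = 1014 J
n(KCl) = 4.0 / 74.55 = 0.05366 mol
Temperature fell, so q_rxn = +|q_surr| = 1.014 kJ
ΔH = q_rxn / n = 18.90 kJ/mol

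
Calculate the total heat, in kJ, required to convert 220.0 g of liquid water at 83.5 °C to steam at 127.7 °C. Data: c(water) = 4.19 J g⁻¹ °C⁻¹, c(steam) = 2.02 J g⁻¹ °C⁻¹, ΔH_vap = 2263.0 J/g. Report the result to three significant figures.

q1 (heat water 83.5→100.0 °C): 220.0 × 4.19 × 16.5 = 15210 J
q2 (vaporize at 100 °C): 220.0 × 2263.0 = 497860 J
q3 (heat steam 100.0→127.7 °C): 220.0 × 2.02 × 27.7 = 12310 J
Total: 15210 + 497860 + 12310 = 525380 J = 525 kJ

q = 525 kJ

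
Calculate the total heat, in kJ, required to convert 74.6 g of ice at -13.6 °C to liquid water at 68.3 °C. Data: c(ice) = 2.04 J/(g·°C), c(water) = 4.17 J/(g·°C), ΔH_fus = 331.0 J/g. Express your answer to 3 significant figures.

q = 48.0 kJ

q1 (heat ice -13.6→0.0 °C): 74.6 × 2.04 × 13.6 = 2070 J
q2 (melt at 0 °C): 74.6 × 331.0 = 24693 J
q3 (heat water 0.0→68.3 °C): 74.6 × 4.17 × 68.3 = 21247 J
Total: 2070 + 24693 + 21247 = 48010 J = 48.0 kJ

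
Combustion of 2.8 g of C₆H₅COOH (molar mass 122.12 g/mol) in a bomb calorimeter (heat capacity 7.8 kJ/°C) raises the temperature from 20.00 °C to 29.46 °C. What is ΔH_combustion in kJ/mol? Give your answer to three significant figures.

ΔT = 29.46 − 20.00 = 9.46 °C
q_cal = C_cal × ΔT = 7.8 × 9.46 = 73.788 kJ
n = 2.8 / 122.12 = 0.02293 mol
q_rxn = −q_cal = -73.788 kJ
ΔH = -73.788 / 0.02293 = -3218 kJ/mol

ΔH = -3220 kJ/mol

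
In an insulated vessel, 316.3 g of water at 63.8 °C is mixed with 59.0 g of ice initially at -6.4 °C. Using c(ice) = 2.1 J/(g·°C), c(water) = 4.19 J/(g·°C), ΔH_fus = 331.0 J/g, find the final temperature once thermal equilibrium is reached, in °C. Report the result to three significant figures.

Heat to bring ice to 0 °C and melt it: q₁ = 59.0×2.1×6.4 + 59.0×331.0 = 20322 J
Heat the water can supply cooling to 0 °C: 316.3×4.19×63.8 = 84553.9 J > q₁, so all ice melts.
Energy balance: 316.3×4.19×(63.8 − T) = 20322 + 59.0×4.19×(T − 0)
1325.297(63.8 − T) = 20322 + 247.21 T
84553.9 − 20322 = 1572.507 T
T = 64231.9 / 1572.507 = 40.847 °C

T_f = 40.8 °C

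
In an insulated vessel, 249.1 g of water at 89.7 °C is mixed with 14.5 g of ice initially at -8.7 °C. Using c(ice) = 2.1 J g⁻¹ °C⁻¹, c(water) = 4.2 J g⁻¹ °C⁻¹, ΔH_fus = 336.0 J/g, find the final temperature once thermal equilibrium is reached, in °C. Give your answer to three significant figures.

Heat to bring ice to 0 °C and melt it: q₁ = 14.5×2.1×8.7 + 14.5×336.0 = 5136.9 J
Heat the water can supply cooling to 0 °C: 249.1×4.2×89.7 = 93845.9 J > q₁, so all ice melts.
Energy balance: 249.1×4.2×(89.7 − T) = 5136.9 + 14.5×4.2×(T − 0)
1046.22(89.7 − T) = 5136.9 + 60.9 T
93845.9 − 5136.9 = 1107.12 T
T = 88709.0 / 1107.12 = 80.13 °C

T_f = 80.1 °C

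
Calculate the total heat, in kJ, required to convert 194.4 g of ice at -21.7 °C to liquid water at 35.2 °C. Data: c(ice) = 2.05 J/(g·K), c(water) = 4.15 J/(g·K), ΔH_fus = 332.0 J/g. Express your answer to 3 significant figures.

q1 (heat ice -21.7→0.0 °C): 194.4 × 2.05 × 21.7 = 8648 J
q2 (melt at 0 °C): 194.4 × 332.0 = 64541 J
q3 (heat water 0.0→35.2 °C): 194.4 × 4.15 × 35.2 = 28398 J
Total: 8648 + 64541 + 28398 = 101587 J = 102 kJ

q = 102 kJ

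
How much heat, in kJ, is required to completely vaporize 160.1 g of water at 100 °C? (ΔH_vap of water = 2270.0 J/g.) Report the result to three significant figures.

q = 363 kJ

q = m × ΔH_vap = 160.1 × 2270.0 = 363400 J = 363 kJ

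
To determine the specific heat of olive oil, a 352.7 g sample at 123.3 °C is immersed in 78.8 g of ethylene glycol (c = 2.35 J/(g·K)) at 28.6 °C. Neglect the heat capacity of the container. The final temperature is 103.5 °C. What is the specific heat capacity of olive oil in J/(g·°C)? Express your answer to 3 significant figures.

c = 1.99 J/(g·°C)

q_gained = (78.8 × 2.35) × (103.5 − 28.6) = 13870 J
q_lost = 352.7 × c × (123.3 − 103.5) = 6983.46 c
Set equal: c = 13870 / 6983.46 = 1.99 J/(g·°C)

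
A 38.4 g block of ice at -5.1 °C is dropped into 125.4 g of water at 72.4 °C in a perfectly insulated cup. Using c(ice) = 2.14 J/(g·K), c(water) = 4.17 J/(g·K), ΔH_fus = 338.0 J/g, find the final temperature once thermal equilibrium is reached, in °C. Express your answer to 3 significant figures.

Heat to bring ice to 0 °C and melt it: q₁ = 38.4×2.14×5.1 + 38.4×338.0 = 13398 J
Heat the water can supply cooling to 0 °C: 125.4×4.17×72.4 = 37859.3 J > q₁, so all ice melts.
Energy balance: 125.4×4.17×(72.4 − T) = 13398 + 38.4×4.17×(T − 0)
522.918(72.4 − T) = 13398 + 160.128 T
37859.3 − 13398 = 683.046 T
T = 24461.3 / 683.046 = 35.81 °C

T_f = 35.8 °C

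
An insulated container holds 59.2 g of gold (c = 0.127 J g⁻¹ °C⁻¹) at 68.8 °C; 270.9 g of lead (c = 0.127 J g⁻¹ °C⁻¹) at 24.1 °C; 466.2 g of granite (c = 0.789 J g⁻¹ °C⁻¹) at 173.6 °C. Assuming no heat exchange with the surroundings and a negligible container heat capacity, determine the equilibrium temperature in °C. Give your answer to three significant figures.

T_f = 159 °C

Σ mᵢcᵢ(T − Tᵢ) = 0  ⇒  T = Σ mᵢcᵢTᵢ / Σ mᵢcᵢ
Σ mᵢcᵢ = 59.2×0.127 + 270.9×0.127 + 466.2×0.789 = 409.7545
Σ mᵢcᵢTᵢ = 7.5184×68.8 + 34.4043×24.1 + 367.8318×173.6 = 65202
T = 65202 / 409.7545 = 159.1 °C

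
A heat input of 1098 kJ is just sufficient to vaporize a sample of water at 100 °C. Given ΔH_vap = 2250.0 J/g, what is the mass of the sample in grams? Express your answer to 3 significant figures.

m = q / ΔH_vap = 1098000 J / 2250.0 J/g = 488 g

m = 488 g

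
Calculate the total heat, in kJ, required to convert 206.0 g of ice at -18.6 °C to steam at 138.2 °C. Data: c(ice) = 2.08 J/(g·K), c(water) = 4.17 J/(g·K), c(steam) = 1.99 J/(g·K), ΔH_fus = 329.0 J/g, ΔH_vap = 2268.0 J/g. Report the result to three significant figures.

q = 645 kJ

q1 (heat ice -18.6→0.0 °C): 206.0 × 2.08 × 18.6 = 7970 J
q2 (melt at 0 °C): 206.0 × 329.0 = 67774 J
q3 (heat water 0.0→100.0 °C): 206.0 × 4.17 × 100.0 = 85902 J
q4 (vaporize at 100 °C): 206.0 × 2268.0 = 467208 J
q5 (heat steam 100.0→138.2 °C): 206.0 × 1.99 × 38.2 = 15660 J
Total: 7970 + 67774 + 85902 + 467208 + 15660 = 644514 J = 645 kJ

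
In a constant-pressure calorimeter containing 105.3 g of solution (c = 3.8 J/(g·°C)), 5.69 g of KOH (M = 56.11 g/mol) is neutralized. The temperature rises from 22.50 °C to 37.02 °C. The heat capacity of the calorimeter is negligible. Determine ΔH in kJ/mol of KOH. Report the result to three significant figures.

|ΔT| = |37.02 − 22.50| = 14.52 °C
|q_surr| = (105.3 × 3.8) × 14.52 = 400.14 × 14.52 = 5810 J
n(KOH) = 5.69 / 56.11 = 0.1014 mol
Temperature rose, so q_rxn = −|q_surr| = -5.810 kJ
ΔH = q_rxn / n = -57.30 kJ/mol

ΔH = -57.3 kJ/mol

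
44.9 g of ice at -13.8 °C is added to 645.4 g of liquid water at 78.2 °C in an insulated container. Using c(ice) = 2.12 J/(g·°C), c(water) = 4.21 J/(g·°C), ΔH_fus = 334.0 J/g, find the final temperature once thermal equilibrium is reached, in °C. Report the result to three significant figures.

T_f = 67.5 °C

Heat to bring ice to 0 °C and melt it: q₁ = 44.9×2.12×13.8 + 44.9×334.0 = 16310 J
Heat the water can supply cooling to 0 °C: 645.4×4.21×78.2 = 212480 J > q₁, so all ice melts.
Energy balance: 645.4×4.21×(78.2 − T) = 16310 + 44.9×4.21×(T − 0)
2717.134(78.2 − T) = 16310 + 189.029 T
212480 − 16310 = 2906.163 T
T = 196170 / 2906.163 = 67.50 °C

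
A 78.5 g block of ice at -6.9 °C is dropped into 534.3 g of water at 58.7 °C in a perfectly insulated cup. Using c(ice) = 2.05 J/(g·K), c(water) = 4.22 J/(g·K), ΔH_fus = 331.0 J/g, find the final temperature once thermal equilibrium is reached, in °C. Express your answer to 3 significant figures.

T_f = 40.7 °C

Heat to bring ice to 0 °C and melt it: q₁ = 78.5×2.05×6.9 + 78.5×331.0 = 27094 J
Heat the water can supply cooling to 0 °C: 534.3×4.22×58.7 = 132354 J > q₁, so all ice melts.
Energy balance: 534.3×4.22×(58.7 − T) = 27094 + 78.5×4.22×(T − 0)
2254.746(58.7 − T) = 27094 + 331.27 T
132354 − 27094 = 2586.016 T
T = 105260 / 2586.016 = 40.70 °C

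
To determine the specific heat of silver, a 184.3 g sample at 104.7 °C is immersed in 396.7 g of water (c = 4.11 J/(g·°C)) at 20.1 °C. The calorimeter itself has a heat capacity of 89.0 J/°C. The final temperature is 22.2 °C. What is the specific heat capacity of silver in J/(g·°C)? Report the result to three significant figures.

c = 0.237 J/(g·°C)

q_gained = (396.7 × 4.11 + 89.0) × (22.2 − 20.1) = 3611 J
q_lost = 184.3 × c × (104.7 − 22.2) = 15204.75 c
Set equal: c = 3611 / 15204.75 = 0.237 J/(g·°C)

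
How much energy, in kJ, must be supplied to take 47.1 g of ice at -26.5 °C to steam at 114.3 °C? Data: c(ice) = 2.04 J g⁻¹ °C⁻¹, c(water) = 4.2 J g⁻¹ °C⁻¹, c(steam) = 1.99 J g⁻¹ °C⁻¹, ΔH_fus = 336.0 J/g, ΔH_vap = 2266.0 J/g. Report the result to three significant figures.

q1 (heat ice -26.5→0.0 °C): 47.1 × 2.04 × 26.5 = 2546 J
q2 (melt at 0 °C): 47.1 × 336.0 = 15826 J
q3 (heat water 0.0→100.0 °C): 47.1 × 4.2 × 100.0 = 19782 J
q4 (vaporize at 100 °C): 47.1 × 2266.0 = 106729 J
q5 (heat steam 100.0→114.3 °C): 47.1 × 1.99 × 14.3 = 1340 J
Total: 2546 + 15826 + 19782 + 106729 + 1340 = 146223 J = 146 kJ

q = 146 kJ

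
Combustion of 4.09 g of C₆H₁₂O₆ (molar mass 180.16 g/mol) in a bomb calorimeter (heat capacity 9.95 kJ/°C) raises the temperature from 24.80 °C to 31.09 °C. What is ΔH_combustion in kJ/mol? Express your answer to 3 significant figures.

ΔH = -2760 kJ/mol

ΔT = 31.09 − 24.80 = 6.29 °C
q_cal = C_cal × ΔT = 9.95 × 6.29 = 62.5855 kJ
n = 4.09 / 180.16 = 0.02270 mol
q_rxn = −q_cal = -62.5855 kJ
ΔH = -62.5855 / 0.02270 = -2757 kJ/mol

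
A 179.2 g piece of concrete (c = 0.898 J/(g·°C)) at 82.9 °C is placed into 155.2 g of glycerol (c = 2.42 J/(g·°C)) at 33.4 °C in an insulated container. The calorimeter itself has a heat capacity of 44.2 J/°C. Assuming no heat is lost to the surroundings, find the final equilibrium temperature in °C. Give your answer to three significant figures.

T_f = 47.1 °C

Heat lost by concrete = heat gained by glycerol + calorimeter.
(179.2)(0.898)(82.9 − T) = [(155.2)(2.42) + 44.2](T − 33.4)
160.9216 (82.9 − T) = 419.784 (T − 33.4)
13340 − 160.9216 T = 419.784 T − 14021
27361 = 580.7056 T
T = 47.12 °C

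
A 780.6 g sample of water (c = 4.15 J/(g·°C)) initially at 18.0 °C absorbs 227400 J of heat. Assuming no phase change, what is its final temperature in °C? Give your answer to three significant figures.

ΔT = q / (m c) = 227400 / (780.6 × 4.15) = 70.20 °C
T_f = 18.0 + 70.20 = 88.20 °C

T_f = 88.2 °C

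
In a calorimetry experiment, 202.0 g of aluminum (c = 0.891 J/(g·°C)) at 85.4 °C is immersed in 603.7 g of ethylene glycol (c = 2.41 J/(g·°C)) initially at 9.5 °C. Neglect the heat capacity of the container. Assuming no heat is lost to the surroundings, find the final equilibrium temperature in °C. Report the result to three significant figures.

T_f = 17.9 °C

Heat lost by aluminum = heat gained by ethylene glycol.
(202.0)(0.891)(85.4 − T) = (603.7)(2.41)(T − 9.5)
179.982 (85.4 − T) = 1454.917 (T − 9.5)
15370 − 179.982 T = 1454.917 T − 13822
29192 = 1634.899 T
T = 17.86 °C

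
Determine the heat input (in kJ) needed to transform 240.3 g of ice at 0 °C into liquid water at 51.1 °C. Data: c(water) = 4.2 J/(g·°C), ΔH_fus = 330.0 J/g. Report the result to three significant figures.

q1 (melt at 0 °C): 240.3 × 330.0 = 79299 J
q2 (heat water 0.0→51.1 °C): 240.3 × 4.2 × 51.1 = 51573 J
Total: 79299 + 51573 = 130872 J = 131 kJ

q = 131 kJ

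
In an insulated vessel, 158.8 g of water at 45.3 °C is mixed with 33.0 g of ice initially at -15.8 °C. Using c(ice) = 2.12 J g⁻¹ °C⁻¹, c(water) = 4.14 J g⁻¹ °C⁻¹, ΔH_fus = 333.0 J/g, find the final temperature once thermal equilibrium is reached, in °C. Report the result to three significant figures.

T_f = 22.3 °C

Heat to bring ice to 0 °C and melt it: q₁ = 33.0×2.12×15.8 + 33.0×333.0 = 12094 J
Heat the water can supply cooling to 0 °C: 158.8×4.14×45.3 = 29781.7 J > q₁, so all ice melts.
Energy balance: 158.8×4.14×(45.3 − T) = 12094 + 33.0×4.14×(T − 0)
657.432(45.3 − T) = 12094 + 136.62 T
29781.7 − 12094 = 794.052 T
T = 17687.7 / 794.052 = 22.28 °C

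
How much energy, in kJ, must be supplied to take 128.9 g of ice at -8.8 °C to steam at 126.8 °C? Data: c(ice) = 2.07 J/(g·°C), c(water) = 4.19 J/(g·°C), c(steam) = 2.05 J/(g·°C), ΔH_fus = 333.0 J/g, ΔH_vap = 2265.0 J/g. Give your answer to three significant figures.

q1 (heat ice -8.8→0.0 °C): 128.9 × 2.07 × 8.8 = 2348 J
q2 (melt at 0 °C): 128.9 × 333.0 = 42924 J
q3 (heat water 0.0→100.0 °C): 128.9 × 4.19 × 100.0 = 54009 J
q4 (vaporize at 100 °C): 128.9 × 2265.0 = 291959 J
q5 (heat steam 100.0→126.8 °C): 128.9 × 2.05 × 26.8 = 7082 J
Total: 2348 + 42924 + 54009 + 291959 + 7082 = 398322 J = 398 kJ

q = 398 kJ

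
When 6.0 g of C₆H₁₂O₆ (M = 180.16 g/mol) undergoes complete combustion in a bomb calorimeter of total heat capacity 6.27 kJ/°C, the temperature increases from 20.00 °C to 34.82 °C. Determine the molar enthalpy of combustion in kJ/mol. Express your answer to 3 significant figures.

ΔH = -2790 kJ/mol

ΔT = 34.82 − 20.00 = 14.82 °C
q_cal = C_cal × ΔT = 6.27 × 14.82 = 92.9214 kJ
n = 6.0 / 180.16 = 0.03330 mol
q_rxn = −q_cal = -92.9214 kJ
ΔH = -92.9214 / 0.03330 = -2790 kJ/mol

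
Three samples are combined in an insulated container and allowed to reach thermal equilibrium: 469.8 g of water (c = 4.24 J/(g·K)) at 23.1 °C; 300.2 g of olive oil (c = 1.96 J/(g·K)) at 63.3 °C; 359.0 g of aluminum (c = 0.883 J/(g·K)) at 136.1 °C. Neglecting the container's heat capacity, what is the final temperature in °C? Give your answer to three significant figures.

T_f = 43.6 °C

Σ mᵢcᵢ(T − Tᵢ) = 0  ⇒  T = Σ mᵢcᵢTᵢ / Σ mᵢcᵢ
Σ mᵢcᵢ = 469.8×4.24 + 300.2×1.96 + 359.0×0.883 = 2897.341
Σ mᵢcᵢTᵢ = 1991.952×23.1 + 588.392×63.3 + 316.997×136.1 = 126400
T = 126400 / 2897.341 = 43.63 °C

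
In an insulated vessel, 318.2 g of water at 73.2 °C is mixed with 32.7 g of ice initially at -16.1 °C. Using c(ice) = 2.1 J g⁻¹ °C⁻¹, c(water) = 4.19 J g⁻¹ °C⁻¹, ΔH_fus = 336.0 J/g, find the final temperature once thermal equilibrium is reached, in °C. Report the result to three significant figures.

T_f = 58.2 °C

Heat to bring ice to 0 °C and melt it: q₁ = 32.7×2.1×16.1 + 32.7×336.0 = 12093 J
Heat the water can supply cooling to 0 °C: 318.2×4.19×73.2 = 97594.5 J > q₁, so all ice melts.
Energy balance: 318.2×4.19×(73.2 − T) = 12093 + 32.7×4.19×(T − 0)
1333.258(73.2 − T) = 12093 + 137.013 T
97594.5 − 12093 = 1470.271 T
T = 85501.5 / 1470.271 = 58.15 °C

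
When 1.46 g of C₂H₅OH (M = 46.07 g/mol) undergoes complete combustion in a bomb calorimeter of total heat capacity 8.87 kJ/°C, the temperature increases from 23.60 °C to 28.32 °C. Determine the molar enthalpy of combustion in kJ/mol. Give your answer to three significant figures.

ΔH = -1320 kJ/mol

ΔT = 28.32 − 23.60 = 4.72 °C
q_cal = C_cal × ΔT = 8.87 × 4.72 = 41.8664 kJ
n = 1.46 / 46.07 = 0.03169 mol
q_rxn = −q_cal = -41.8664 kJ
ΔH = -41.8664 / 0.03169 = -1321 kJ/mol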